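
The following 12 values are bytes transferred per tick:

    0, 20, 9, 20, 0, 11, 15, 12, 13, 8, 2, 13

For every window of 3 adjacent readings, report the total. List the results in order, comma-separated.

29, 49, 29, 31, 26, 38, 40, 33, 23, 23

(0, 20, 9) → sum 29
(20, 9, 20) → sum 49
(9, 20, 0) → sum 29
(20, 0, 11) → sum 31
(0, 11, 15) → sum 26
(11, 15, 12) → sum 38
(15, 12, 13) → sum 40
(12, 13, 8) → sum 33
(13, 8, 2) → sum 23
(8, 2, 13) → sum 23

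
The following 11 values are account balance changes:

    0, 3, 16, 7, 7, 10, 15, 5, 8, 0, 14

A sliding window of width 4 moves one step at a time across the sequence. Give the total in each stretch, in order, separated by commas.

0 3 16 7 → sum 26
3 16 7 7 → sum 33
16 7 7 10 → sum 40
7 7 10 15 → sum 39
7 10 15 5 → sum 37
10 15 5 8 → sum 38
15 5 8 0 → sum 28
5 8 0 14 → sum 27

26, 33, 40, 39, 37, 38, 28, 27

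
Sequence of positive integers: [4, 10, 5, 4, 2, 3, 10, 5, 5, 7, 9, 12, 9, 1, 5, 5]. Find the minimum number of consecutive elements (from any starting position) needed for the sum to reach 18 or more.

add 4: running sum 4 < 18
add 10: running sum 14 < 18
end 2: [4, 10, 5] sum 19, len 3
end 3: [10, 5, 4] sum 19, len 3
end 4: [10, 5, 4, 2] sum 21, len 4
end 5: [10, 5, 4, 2, 3] sum 24, len 5
end 6: [4, 2, 3, 10] sum 19, len 4
end 7: [3, 10, 5] sum 18, len 3
end 8: [10, 5, 5] sum 20, len 3
end 9: [10, 5, 5, 7] sum 27, len 4
end 10: [5, 7, 9] sum 21, len 3
end 11: [9, 12] sum 21, len 2
end 12: [12, 9] sum 21, len 2
end 13: [12, 9, 1] sum 22, len 3
end 14: [12, 9, 1, 5] sum 27, len 4
end 15: [9, 1, 5, 5] sum 20, len 4
Shortest qualifying length: 2.

2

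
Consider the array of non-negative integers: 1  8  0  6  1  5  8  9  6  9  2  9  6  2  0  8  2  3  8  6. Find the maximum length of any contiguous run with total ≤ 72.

15

Extend to the right; shrink from the left whenever the sum exceeds 72:
[1] sum 1 len 1
[1, 8] sum 9 len 2
[1, 8, 0] sum 9 len 3
[1, 8, 0, 6] sum 15 len 4
[1, 8, 0, 6, 1] sum 16 len 5
[1, 8, 0, 6, 1, 5] sum 21 len 6
[1, 8, 0, 6, 1, 5, 8] sum 29 len 7
[1, 8, 0, 6, 1, 5, 8, 9] sum 38 len 8
[1, 8, 0, 6, 1, 5, 8, 9, 6] sum 44 len 9
[1, 8, 0, 6, 1, 5, 8, 9, 6, 9] sum 53 len 10
[1, 8, 0, 6, 1, 5, 8, 9, 6, 9, 2] sum 55 len 11
[1, 8, 0, 6, 1, 5, 8, 9, 6, 9, 2, 9] sum 64 len 12
[1, 8, 0, 6, 1, 5, 8, 9, 6, 9, 2, 9, 6] sum 70 len 13
[1, 8, 0, 6, 1, 5, 8, 9, 6, 9, 2, 9, 6, 2] sum 72 len 14
[1, 8, 0, 6, 1, 5, 8, 9, 6, 9, 2, 9, 6, 2, 0] sum 72 len 15
[0, 6, 1, 5, 8, 9, 6, 9, 2, 9, 6, 2, 0, 8] sum 71 len 14
[1, 5, 8, 9, 6, 9, 2, 9, 6, 2, 0, 8, 2] sum 67 len 13
[1, 5, 8, 9, 6, 9, 2, 9, 6, 2, 0, 8, 2, 3] sum 70 len 14
[8, 9, 6, 9, 2, 9, 6, 2, 0, 8, 2, 3, 8] sum 72 len 13
[9, 6, 9, 2, 9, 6, 2, 0, 8, 2, 3, 8, 6] sum 70 len 13
Longest length seen: 15.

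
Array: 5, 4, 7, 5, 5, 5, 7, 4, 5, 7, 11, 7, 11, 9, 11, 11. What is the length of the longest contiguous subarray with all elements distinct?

4

add 5: [5] len 1
add 4: [5, 4] len 2
add 7: [5, 4, 7] len 3
add 5 (repeat 5, move left end past it): [4, 7, 5] len 3
add 5 (repeat 5, move left end past it): [5] len 1
add 5 (repeat 5, move left end past it): [5] len 1
add 7: [5, 7] len 2
add 4: [5, 7, 4] len 3
add 5 (repeat 5, move left end past it): [7, 4, 5] len 3
add 7 (repeat 7, move left end past it): [4, 5, 7] len 3
add 11: [4, 5, 7, 11] len 4
add 7 (repeat 7, move left end past it): [11, 7] len 2
add 11 (repeat 11, move left end past it): [7, 11] len 2
add 9: [7, 11, 9] len 3
add 11 (repeat 11, move left end past it): [9, 11] len 2
add 11 (repeat 11, move left end past it): [11] len 1
Longest all-distinct length: 4.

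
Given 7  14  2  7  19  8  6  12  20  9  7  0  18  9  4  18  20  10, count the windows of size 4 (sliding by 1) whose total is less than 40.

(7, 14, 2, 7) → sum 30  < 40 ✓
(14, 2, 7, 19) → sum 42
(2, 7, 19, 8) → sum 36  < 40 ✓
(7, 19, 8, 6) → sum 40
(19, 8, 6, 12) → sum 45
(8, 6, 12, 20) → sum 46
(6, 12, 20, 9) → sum 47
(12, 20, 9, 7) → sum 48
(20, 9, 7, 0) → sum 36  < 40 ✓
(9, 7, 0, 18) → sum 34  < 40 ✓
(7, 0, 18, 9) → sum 34  < 40 ✓
(0, 18, 9, 4) → sum 31  < 40 ✓
(18, 9, 4, 18) → sum 49
(9, 4, 18, 20) → sum 51
(4, 18, 20, 10) → sum 52
6 windows satisfy the condition.

6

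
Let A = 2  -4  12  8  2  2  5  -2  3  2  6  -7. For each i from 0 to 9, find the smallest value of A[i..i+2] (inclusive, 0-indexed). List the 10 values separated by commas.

-4, -4, 2, 2, 2, -2, -2, -2, 2, -7

2 -4 12 → min -4
-4 12 8 → min -4
12 8 2 → min 2
8 2 2 → min 2
2 2 5 → min 2
2 5 -2 → min -2
5 -2 3 → min -2
-2 3 2 → min -2
3 2 6 → min 2
2 6 -7 → min -7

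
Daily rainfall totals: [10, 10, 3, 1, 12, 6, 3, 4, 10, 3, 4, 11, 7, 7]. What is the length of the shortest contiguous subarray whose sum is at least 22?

3

Extend right; whenever the sum reaches 22, record the length and shrink from the left:
add 10: running sum 10 < 22
add 10: running sum 20 < 22
end 2: [10, 10, 3] sum 23, len 3
end 3: [10, 10, 3, 1] sum 24, len 4
end 4: [10, 3, 1, 12] sum 26, len 4
end 5: [3, 1, 12, 6] sum 22, len 4
end 6: [1, 12, 6, 3] sum 22, len 4
end 7: [12, 6, 3, 4] sum 25, len 4
end 8: [6, 3, 4, 10] sum 23, len 4
end 9: [6, 3, 4, 10, 3] sum 26, len 5
end 10: [3, 4, 10, 3, 4] sum 24, len 5
end 11: [10, 3, 4, 11] sum 28, len 4
end 12: [4, 11, 7] sum 22, len 3
end 13: [11, 7, 7] sum 25, len 3
Shortest qualifying length: 3.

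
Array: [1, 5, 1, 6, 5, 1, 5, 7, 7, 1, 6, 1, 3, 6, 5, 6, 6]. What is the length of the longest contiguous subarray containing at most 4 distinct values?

12

[1] 1 distinct, len 1
[1, 5] 2 distinct, len 2
[1, 5, 1] 2 distinct, len 3
[1, 5, 1, 6] 3 distinct, len 4
[1, 5, 1, 6, 5] 3 distinct, len 5
[1, 5, 1, 6, 5, 1] 3 distinct, len 6
[1, 5, 1, 6, 5, 1, 5] 3 distinct, len 7
[1, 5, 1, 6, 5, 1, 5, 7] 4 distinct, len 8
[1, 5, 1, 6, 5, 1, 5, 7, 7] 4 distinct, len 9
[1, 5, 1, 6, 5, 1, 5, 7, 7, 1] 4 distinct, len 10
[1, 5, 1, 6, 5, 1, 5, 7, 7, 1, 6] 4 distinct, len 11
[1, 5, 1, 6, 5, 1, 5, 7, 7, 1, 6, 1] 4 distinct, len 12
[7, 7, 1, 6, 1, 3] 4 distinct, len 6
[7, 7, 1, 6, 1, 3, 6] 4 distinct, len 7
[1, 6, 1, 3, 6, 5] 4 distinct, len 6
[1, 6, 1, 3, 6, 5, 6] 4 distinct, len 7
[1, 6, 1, 3, 6, 5, 6, 6] 4 distinct, len 8
Longest length with ≤4 distinct: 12.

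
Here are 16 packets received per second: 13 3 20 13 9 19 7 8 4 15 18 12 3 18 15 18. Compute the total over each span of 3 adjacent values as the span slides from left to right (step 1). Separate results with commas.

36, 36, 42, 41, 35, 34, 19, 27, 37, 45, 33, 33, 36, 51

[13, 3, 20] → sum 36
[3, 20, 13] → sum 36
[20, 13, 9] → sum 42
[13, 9, 19] → sum 41
[9, 19, 7] → sum 35
[19, 7, 8] → sum 34
[7, 8, 4] → sum 19
[8, 4, 15] → sum 27
[4, 15, 18] → sum 37
[15, 18, 12] → sum 45
[18, 12, 3] → sum 33
[12, 3, 18] → sum 33
[3, 18, 15] → sum 36
[18, 15, 18] → sum 51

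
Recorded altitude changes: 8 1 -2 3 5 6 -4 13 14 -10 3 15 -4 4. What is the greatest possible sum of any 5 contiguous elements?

35

(8, 1, -2, 3, 5) → sum 15
(1, -2, 3, 5, 6) → sum 13
(-2, 3, 5, 6, -4) → sum 8
(3, 5, 6, -4, 13) → sum 23
(5, 6, -4, 13, 14) → sum 34
(6, -4, 13, 14, -10) → sum 19
(-4, 13, 14, -10, 3) → sum 16
(13, 14, -10, 3, 15) → sum 35
(14, -10, 3, 15, -4) → sum 18
(-10, 3, 15, -4, 4) → sum 8
Greatest of these is 35.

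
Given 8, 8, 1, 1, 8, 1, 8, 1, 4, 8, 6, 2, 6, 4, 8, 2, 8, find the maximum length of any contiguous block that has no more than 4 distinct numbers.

11

add 8: window [8] (1 distinct), len 1
add 8: window [8, 8] (1 distinct), len 2
add 1: window [8, 8, 1] (2 distinct), len 3
add 1: window [8, 8, 1, 1] (2 distinct), len 4
add 8: window [8, 8, 1, 1, 8] (2 distinct), len 5
add 1: window [8, 8, 1, 1, 8, 1] (2 distinct), len 6
add 8: window [8, 8, 1, 1, 8, 1, 8] (2 distinct), len 7
add 1: window [8, 8, 1, 1, 8, 1, 8, 1] (2 distinct), len 8
add 4: window [8, 8, 1, 1, 8, 1, 8, 1, 4] (3 distinct), len 9
add 8: window [8, 8, 1, 1, 8, 1, 8, 1, 4, 8] (3 distinct), len 10
add 6: window [8, 8, 1, 1, 8, 1, 8, 1, 4, 8, 6] (4 distinct), len 11
add 2: window [4, 8, 6, 2] (4 distinct), len 4
add 6: window [4, 8, 6, 2, 6] (4 distinct), len 5
add 4: window [4, 8, 6, 2, 6, 4] (4 distinct), len 6
add 8: window [4, 8, 6, 2, 6, 4, 8] (4 distinct), len 7
add 2: window [4, 8, 6, 2, 6, 4, 8, 2] (4 distinct), len 8
add 8: window [4, 8, 6, 2, 6, 4, 8, 2, 8] (4 distinct), len 9
Longest length with ≤4 distinct: 11.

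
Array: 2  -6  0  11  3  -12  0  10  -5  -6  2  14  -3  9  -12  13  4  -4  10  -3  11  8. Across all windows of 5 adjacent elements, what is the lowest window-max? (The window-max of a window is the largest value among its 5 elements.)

10

(2, -6, 0, 11, 3) → max 11
(-6, 0, 11, 3, -12) → max 11
(0, 11, 3, -12, 0) → max 11
(11, 3, -12, 0, 10) → max 11
(3, -12, 0, 10, -5) → max 10
(-12, 0, 10, -5, -6) → max 10
(0, 10, -5, -6, 2) → max 10
(10, -5, -6, 2, 14) → max 14
(-5, -6, 2, 14, -3) → max 14
(-6, 2, 14, -3, 9) → max 14
(2, 14, -3, 9, -12) → max 14
(14, -3, 9, -12, 13) → max 14
(-3, 9, -12, 13, 4) → max 13
(9, -12, 13, 4, -4) → max 13
(-12, 13, 4, -4, 10) → max 13
(13, 4, -4, 10, -3) → max 13
(4, -4, 10, -3, 11) → max 11
(-4, 10, -3, 11, 8) → max 11
Lowest of these is 10.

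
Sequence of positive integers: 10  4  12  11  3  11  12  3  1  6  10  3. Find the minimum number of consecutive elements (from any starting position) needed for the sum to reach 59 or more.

add 10: running sum 10 < 59
add 4: running sum 14 < 59
add 12: running sum 26 < 59
add 11: running sum 37 < 59
add 3: running sum 40 < 59
add 11: running sum 51 < 59
end 6: [10, 4, 12, 11, 3, 11, 12] sum 63, len 7
end 7: [10, 4, 12, 11, 3, 11, 12, 3] sum 66, len 8
end 8: [10, 4, 12, 11, 3, 11, 12, 3, 1] sum 67, len 9
end 9: [12, 11, 3, 11, 12, 3, 1, 6] sum 59, len 8
end 10: [12, 11, 3, 11, 12, 3, 1, 6, 10] sum 69, len 9
end 11: [11, 3, 11, 12, 3, 1, 6, 10, 3] sum 60, len 9
Shortest qualifying length: 7.

7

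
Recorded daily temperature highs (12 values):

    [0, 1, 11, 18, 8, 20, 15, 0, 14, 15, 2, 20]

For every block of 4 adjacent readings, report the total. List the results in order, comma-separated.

Sliding a size-4 window across the 12 values:
0 1 11 18 → sum 30
1 11 18 8 → sum 38
11 18 8 20 → sum 57
18 8 20 15 → sum 61
8 20 15 0 → sum 43
20 15 0 14 → sum 49
15 0 14 15 → sum 44
0 14 15 2 → sum 31
14 15 2 20 → sum 51

30, 38, 57, 61, 43, 49, 44, 31, 51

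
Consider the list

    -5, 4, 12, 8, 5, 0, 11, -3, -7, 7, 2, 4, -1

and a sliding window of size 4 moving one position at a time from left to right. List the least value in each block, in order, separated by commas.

[-5, 4, 12, 8] → min -5
[4, 12, 8, 5] → min 4
[12, 8, 5, 0] → min 0
[8, 5, 0, 11] → min 0
[5, 0, 11, -3] → min -3
[0, 11, -3, -7] → min -7
[11, -3, -7, 7] → min -7
[-3, -7, 7, 2] → min -7
[-7, 7, 2, 4] → min -7
[7, 2, 4, -1] → min -1

-5, 4, 0, 0, -3, -7, -7, -7, -7, -1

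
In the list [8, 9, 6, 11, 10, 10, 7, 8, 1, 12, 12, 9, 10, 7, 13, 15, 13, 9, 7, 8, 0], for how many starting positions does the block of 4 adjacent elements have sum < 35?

(8, 9, 6, 11) → sum 34  < 35 ✓
(9, 6, 11, 10) → sum 36
(6, 11, 10, 10) → sum 37
(11, 10, 10, 7) → sum 38
(10, 10, 7, 8) → sum 35
(10, 7, 8, 1) → sum 26  < 35 ✓
(7, 8, 1, 12) → sum 28  < 35 ✓
(8, 1, 12, 12) → sum 33  < 35 ✓
(1, 12, 12, 9) → sum 34  < 35 ✓
(12, 12, 9, 10) → sum 43
(12, 9, 10, 7) → sum 38
(9, 10, 7, 13) → sum 39
(10, 7, 13, 15) → sum 45
(7, 13, 15, 13) → sum 48
(13, 15, 13, 9) → sum 50
(15, 13, 9, 7) → sum 44
(13, 9, 7, 8) → sum 37
(9, 7, 8, 0) → sum 24  < 35 ✓
6 windows satisfy the condition.

6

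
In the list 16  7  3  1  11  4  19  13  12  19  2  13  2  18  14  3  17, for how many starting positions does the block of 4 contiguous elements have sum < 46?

7

[16, 7, 3, 1] → sum 27  < 46 ✓
[7, 3, 1, 11] → sum 22  < 46 ✓
[3, 1, 11, 4] → sum 19  < 46 ✓
[1, 11, 4, 19] → sum 35  < 46 ✓
[11, 4, 19, 13] → sum 47
[4, 19, 13, 12] → sum 48
[19, 13, 12, 19] → sum 63
[13, 12, 19, 2] → sum 46
[12, 19, 2, 13] → sum 46
[19, 2, 13, 2] → sum 36  < 46 ✓
[2, 13, 2, 18] → sum 35  < 46 ✓
[13, 2, 18, 14] → sum 47
[2, 18, 14, 3] → sum 37  < 46 ✓
[18, 14, 3, 17] → sum 52
7 windows satisfy the condition.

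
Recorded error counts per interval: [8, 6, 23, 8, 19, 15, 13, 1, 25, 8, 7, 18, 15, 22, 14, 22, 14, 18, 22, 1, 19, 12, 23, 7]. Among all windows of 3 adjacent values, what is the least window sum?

29

8 6 23 → sum 37
6 23 8 → sum 37
23 8 19 → sum 50
8 19 15 → sum 42
19 15 13 → sum 47
15 13 1 → sum 29
13 1 25 → sum 39
1 25 8 → sum 34
25 8 7 → sum 40
8 7 18 → sum 33
7 18 15 → sum 40
18 15 22 → sum 55
15 22 14 → sum 51
22 14 22 → sum 58
14 22 14 → sum 50
22 14 18 → sum 54
14 18 22 → sum 54
18 22 1 → sum 41
22 1 19 → sum 42
1 19 12 → sum 32
19 12 23 → sum 54
12 23 7 → sum 42
Least of these is 29.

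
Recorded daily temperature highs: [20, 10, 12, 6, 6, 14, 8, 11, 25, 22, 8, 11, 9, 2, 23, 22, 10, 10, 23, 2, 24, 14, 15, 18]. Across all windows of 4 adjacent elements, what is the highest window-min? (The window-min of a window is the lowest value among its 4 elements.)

14

[20, 10, 12, 6] → min 6
[10, 12, 6, 6] → min 6
[12, 6, 6, 14] → min 6
[6, 6, 14, 8] → min 6
[6, 14, 8, 11] → min 6
[14, 8, 11, 25] → min 8
[8, 11, 25, 22] → min 8
[11, 25, 22, 8] → min 8
[25, 22, 8, 11] → min 8
[22, 8, 11, 9] → min 8
[8, 11, 9, 2] → min 2
[11, 9, 2, 23] → min 2
[9, 2, 23, 22] → min 2
[2, 23, 22, 10] → min 2
[23, 22, 10, 10] → min 10
[22, 10, 10, 23] → min 10
[10, 10, 23, 2] → min 2
[10, 23, 2, 24] → min 2
[23, 2, 24, 14] → min 2
[2, 24, 14, 15] → min 2
[24, 14, 15, 18] → min 14
Highest of these is 14.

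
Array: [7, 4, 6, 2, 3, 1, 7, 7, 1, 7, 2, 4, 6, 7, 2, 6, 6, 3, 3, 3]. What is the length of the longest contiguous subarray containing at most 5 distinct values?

12

add 7: window [7] (1 distinct), len 1
add 4: window [7, 4] (2 distinct), len 2
add 6: window [7, 4, 6] (3 distinct), len 3
add 2: window [7, 4, 6, 2] (4 distinct), len 4
add 3: window [7, 4, 6, 2, 3] (5 distinct), len 5
add 1: window [4, 6, 2, 3, 1] (5 distinct), len 5
add 7: window [6, 2, 3, 1, 7] (5 distinct), len 5
add 7: window [6, 2, 3, 1, 7, 7] (5 distinct), len 6
add 1: window [6, 2, 3, 1, 7, 7, 1] (5 distinct), len 7
add 7: window [6, 2, 3, 1, 7, 7, 1, 7] (5 distinct), len 8
add 2: window [6, 2, 3, 1, 7, 7, 1, 7, 2] (5 distinct), len 9
add 4: window [2, 3, 1, 7, 7, 1, 7, 2, 4] (5 distinct), len 9
add 6: window [1, 7, 7, 1, 7, 2, 4, 6] (5 distinct), len 8
add 7: window [1, 7, 7, 1, 7, 2, 4, 6, 7] (5 distinct), len 9
add 2: window [1, 7, 7, 1, 7, 2, 4, 6, 7, 2] (5 distinct), len 10
add 6: window [1, 7, 7, 1, 7, 2, 4, 6, 7, 2, 6] (5 distinct), len 11
add 6: window [1, 7, 7, 1, 7, 2, 4, 6, 7, 2, 6, 6] (5 distinct), len 12
add 3: window [7, 2, 4, 6, 7, 2, 6, 6, 3] (5 distinct), len 9
add 3: window [7, 2, 4, 6, 7, 2, 6, 6, 3, 3] (5 distinct), len 10
add 3: window [7, 2, 4, 6, 7, 2, 6, 6, 3, 3, 3] (5 distinct), len 11
Longest length with ≤5 distinct: 12.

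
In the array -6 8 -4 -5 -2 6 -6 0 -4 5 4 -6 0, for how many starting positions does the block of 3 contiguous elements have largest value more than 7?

-6 8 -4 → max 8  > 7 ✓
8 -4 -5 → max 8  > 7 ✓
-4 -5 -2 → max -2
-5 -2 6 → max 6
-2 6 -6 → max 6
6 -6 0 → max 6
-6 0 -4 → max 0
0 -4 5 → max 5
-4 5 4 → max 5
5 4 -6 → max 5
4 -6 0 → max 4
2 windows satisfy the condition.

2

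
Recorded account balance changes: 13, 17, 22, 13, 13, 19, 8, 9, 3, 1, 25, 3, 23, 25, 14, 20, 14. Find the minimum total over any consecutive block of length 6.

(13, 17, 22, 13, 13, 19) → sum 97
(17, 22, 13, 13, 19, 8) → sum 92
(22, 13, 13, 19, 8, 9) → sum 84
(13, 13, 19, 8, 9, 3) → sum 65
(13, 19, 8, 9, 3, 1) → sum 53
(19, 8, 9, 3, 1, 25) → sum 65
(8, 9, 3, 1, 25, 3) → sum 49
(9, 3, 1, 25, 3, 23) → sum 64
(3, 1, 25, 3, 23, 25) → sum 80
(1, 25, 3, 23, 25, 14) → sum 91
(25, 3, 23, 25, 14, 20) → sum 110
(3, 23, 25, 14, 20, 14) → sum 99
Minimum of these is 49.

49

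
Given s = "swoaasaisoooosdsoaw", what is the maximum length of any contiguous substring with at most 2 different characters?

6

[s] 1 distinct, len 1
[s, w] 2 distinct, len 2
[w, o] 2 distinct, len 2
[o, a] 2 distinct, len 2
[o, a, a] 2 distinct, len 3
[a, a, s] 2 distinct, len 3
[a, a, s, a] 2 distinct, len 4
[a, i] 2 distinct, len 2
[i, s] 2 distinct, len 2
[s, o] 2 distinct, len 2
[s, o, o] 2 distinct, len 3
[s, o, o, o] 2 distinct, len 4
[s, o, o, o, o] 2 distinct, len 5
[s, o, o, o, o, s] 2 distinct, len 6
[s, d] 2 distinct, len 2
[s, d, s] 2 distinct, len 3
[s, o] 2 distinct, len 2
[o, a] 2 distinct, len 2
[a, w] 2 distinct, len 2
Longest length with ≤2 distinct: 6.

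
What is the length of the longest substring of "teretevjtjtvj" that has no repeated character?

4

add t: [t] len 1
add e: [t, e] len 2
add r: [t, e, r] len 3
add e (repeat e, move left end past it): [r, e] len 2
add t: [r, e, t] len 3
add e (repeat e, move left end past it): [t, e] len 2
add v: [t, e, v] len 3
add j: [t, e, v, j] len 4
add t (repeat t, move left end past it): [e, v, j, t] len 4
add j (repeat j, move left end past it): [t, j] len 2
add t (repeat t, move left end past it): [j, t] len 2
add v: [j, t, v] len 3
add j (repeat j, move left end past it): [t, v, j] len 3
Longest all-distinct length: 4.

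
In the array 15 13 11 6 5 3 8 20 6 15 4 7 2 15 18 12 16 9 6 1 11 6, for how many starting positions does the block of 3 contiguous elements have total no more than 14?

15 13 11 → sum 39
13 11 6 → sum 30
11 6 5 → sum 22
6 5 3 → sum 14  ≤ 14 ✓
5 3 8 → sum 16
3 8 20 → sum 31
8 20 6 → sum 34
20 6 15 → sum 41
6 15 4 → sum 25
15 4 7 → sum 26
4 7 2 → sum 13  ≤ 14 ✓
7 2 15 → sum 24
2 15 18 → sum 35
15 18 12 → sum 45
18 12 16 → sum 46
12 16 9 → sum 37
16 9 6 → sum 31
9 6 1 → sum 16
6 1 11 → sum 18
1 11 6 → sum 18
2 windows satisfy the condition.

2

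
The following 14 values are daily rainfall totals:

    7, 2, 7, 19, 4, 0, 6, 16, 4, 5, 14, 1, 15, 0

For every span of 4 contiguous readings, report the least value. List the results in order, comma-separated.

2, 2, 0, 0, 0, 0, 4, 4, 1, 1, 0

[7, 2, 7, 19] → min 2
[2, 7, 19, 4] → min 2
[7, 19, 4, 0] → min 0
[19, 4, 0, 6] → min 0
[4, 0, 6, 16] → min 0
[0, 6, 16, 4] → min 0
[6, 16, 4, 5] → min 4
[16, 4, 5, 14] → min 4
[4, 5, 14, 1] → min 1
[5, 14, 1, 15] → min 1
[14, 1, 15, 0] → min 0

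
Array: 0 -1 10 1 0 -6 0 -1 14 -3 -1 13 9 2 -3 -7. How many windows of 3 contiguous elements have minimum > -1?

[0, -1, 10] → min -1
[-1, 10, 1] → min -1
[10, 1, 0] → min 0  > -1 ✓
[1, 0, -6] → min -6
[0, -6, 0] → min -6
[-6, 0, -1] → min -6
[0, -1, 14] → min -1
[-1, 14, -3] → min -3
[14, -3, -1] → min -3
[-3, -1, 13] → min -3
[-1, 13, 9] → min -1
[13, 9, 2] → min 2  > -1 ✓
[9, 2, -3] → min -3
[2, -3, -7] → min -7
2 windows satisfy the condition.

2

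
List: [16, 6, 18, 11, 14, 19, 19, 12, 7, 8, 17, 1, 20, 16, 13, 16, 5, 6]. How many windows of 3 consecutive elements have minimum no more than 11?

12

[16, 6, 18] → min 6  ≤ 11 ✓
[6, 18, 11] → min 6  ≤ 11 ✓
[18, 11, 14] → min 11  ≤ 11 ✓
[11, 14, 19] → min 11  ≤ 11 ✓
[14, 19, 19] → min 14
[19, 19, 12] → min 12
[19, 12, 7] → min 7  ≤ 11 ✓
[12, 7, 8] → min 7  ≤ 11 ✓
[7, 8, 17] → min 7  ≤ 11 ✓
[8, 17, 1] → min 1  ≤ 11 ✓
[17, 1, 20] → min 1  ≤ 11 ✓
[1, 20, 16] → min 1  ≤ 11 ✓
[20, 16, 13] → min 13
[16, 13, 16] → min 13
[13, 16, 5] → min 5  ≤ 11 ✓
[16, 5, 6] → min 5  ≤ 11 ✓
12 windows satisfy the condition.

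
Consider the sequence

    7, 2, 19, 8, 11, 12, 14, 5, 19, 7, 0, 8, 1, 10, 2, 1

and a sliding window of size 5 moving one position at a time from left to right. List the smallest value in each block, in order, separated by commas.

2, 2, 8, 5, 5, 5, 0, 0, 0, 0, 0, 1

[7, 2, 19, 8, 11] → min 2
[2, 19, 8, 11, 12] → min 2
[19, 8, 11, 12, 14] → min 8
[8, 11, 12, 14, 5] → min 5
[11, 12, 14, 5, 19] → min 5
[12, 14, 5, 19, 7] → min 5
[14, 5, 19, 7, 0] → min 0
[5, 19, 7, 0, 8] → min 0
[19, 7, 0, 8, 1] → min 0
[7, 0, 8, 1, 10] → min 0
[0, 8, 1, 10, 2] → min 0
[8, 1, 10, 2, 1] → min 1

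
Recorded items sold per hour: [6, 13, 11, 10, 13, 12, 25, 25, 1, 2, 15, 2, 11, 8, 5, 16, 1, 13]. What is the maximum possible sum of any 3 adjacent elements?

[6, 13, 11] → sum 30
[13, 11, 10] → sum 34
[11, 10, 13] → sum 34
[10, 13, 12] → sum 35
[13, 12, 25] → sum 50
[12, 25, 25] → sum 62
[25, 25, 1] → sum 51
[25, 1, 2] → sum 28
[1, 2, 15] → sum 18
[2, 15, 2] → sum 19
[15, 2, 11] → sum 28
[2, 11, 8] → sum 21
[11, 8, 5] → sum 24
[8, 5, 16] → sum 29
[5, 16, 1] → sum 22
[16, 1, 13] → sum 30
Maximum of these is 62.

62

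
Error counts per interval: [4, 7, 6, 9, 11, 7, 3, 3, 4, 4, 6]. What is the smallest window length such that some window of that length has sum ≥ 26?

add 4: running sum 4 < 26
add 7: running sum 11 < 26
add 6: running sum 17 < 26
end 3: [4, 7, 6, 9] sum 26, len 4
end 4: [6, 9, 11] sum 26, len 3
end 5: [9, 11, 7] sum 27, len 3
end 6: [9, 11, 7, 3] sum 30, len 4
end 7: [9, 11, 7, 3, 3] sum 33, len 5
end 8: [11, 7, 3, 3, 4] sum 28, len 5
end 9: [11, 7, 3, 3, 4, 4] sum 32, len 6
end 10: [7, 3, 3, 4, 4, 6] sum 27, len 6
Shortest qualifying length: 3.

3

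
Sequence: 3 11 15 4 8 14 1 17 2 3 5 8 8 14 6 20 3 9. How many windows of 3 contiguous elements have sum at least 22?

12

3 11 15 → sum 29  ≥ 22 ✓
11 15 4 → sum 30  ≥ 22 ✓
15 4 8 → sum 27  ≥ 22 ✓
4 8 14 → sum 26  ≥ 22 ✓
8 14 1 → sum 23  ≥ 22 ✓
14 1 17 → sum 32  ≥ 22 ✓
1 17 2 → sum 20
17 2 3 → sum 22  ≥ 22 ✓
2 3 5 → sum 10
3 5 8 → sum 16
5 8 8 → sum 21
8 8 14 → sum 30  ≥ 22 ✓
8 14 6 → sum 28  ≥ 22 ✓
14 6 20 → sum 40  ≥ 22 ✓
6 20 3 → sum 29  ≥ 22 ✓
20 3 9 → sum 32  ≥ 22 ✓
12 windows satisfy the condition.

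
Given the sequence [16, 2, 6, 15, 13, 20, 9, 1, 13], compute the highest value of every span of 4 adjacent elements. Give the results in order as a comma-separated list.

16 2 6 15 → max 16
2 6 15 13 → max 15
6 15 13 20 → max 20
15 13 20 9 → max 20
13 20 9 1 → max 20
20 9 1 13 → max 20

16, 15, 20, 20, 20, 20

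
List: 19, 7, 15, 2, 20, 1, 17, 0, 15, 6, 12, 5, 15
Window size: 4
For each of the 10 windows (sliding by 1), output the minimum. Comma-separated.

Sliding a size-4 window across the 13 values:
[19, 7, 15, 2] → min 2
[7, 15, 2, 20] → min 2
[15, 2, 20, 1] → min 1
[2, 20, 1, 17] → min 1
[20, 1, 17, 0] → min 0
[1, 17, 0, 15] → min 0
[17, 0, 15, 6] → min 0
[0, 15, 6, 12] → min 0
[15, 6, 12, 5] → min 5
[6, 12, 5, 15] → min 5

2, 2, 1, 1, 0, 0, 0, 0, 5, 5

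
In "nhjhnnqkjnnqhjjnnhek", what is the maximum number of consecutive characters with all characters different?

add n: [n] len 1
add h: [n, h] len 2
add j: [n, h, j] len 3
add h (repeat h, move left end past it): [j, h] len 2
add n: [j, h, n] len 3
add n (repeat n, move left end past it): [n] len 1
add q: [n, q] len 2
add k: [n, q, k] len 3
add j: [n, q, k, j] len 4
add n (repeat n, move left end past it): [q, k, j, n] len 4
add n (repeat n, move left end past it): [n] len 1
add q: [n, q] len 2
add h: [n, q, h] len 3
add j: [n, q, h, j] len 4
add j (repeat j, move left end past it): [j] len 1
add n: [j, n] len 2
add n (repeat n, move left end past it): [n] len 1
add h: [n, h] len 2
add e: [n, h, e] len 3
add k: [n, h, e, k] len 4
Longest all-distinct length: 4.

4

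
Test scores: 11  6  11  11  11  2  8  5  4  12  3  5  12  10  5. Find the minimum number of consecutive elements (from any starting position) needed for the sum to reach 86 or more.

add 11: running sum 11 < 86
add 6: running sum 17 < 86
add 11: running sum 28 < 86
add 11: running sum 39 < 86
add 11: running sum 50 < 86
add 2: running sum 52 < 86
add 8: running sum 60 < 86
add 5: running sum 65 < 86
add 4: running sum 69 < 86
add 12: running sum 81 < 86
add 3: running sum 84 < 86
end 11: [11, 6, 11, 11, 11, 2, 8, 5, 4, 12, 3, 5] sum 89, len 12
end 12: [6, 11, 11, 11, 2, 8, 5, 4, 12, 3, 5, 12] sum 90, len 12
end 13: [11, 11, 11, 2, 8, 5, 4, 12, 3, 5, 12, 10] sum 94, len 12
end 14: [11, 11, 2, 8, 5, 4, 12, 3, 5, 12, 10, 5] sum 88, len 12
Shortest qualifying length: 12.

12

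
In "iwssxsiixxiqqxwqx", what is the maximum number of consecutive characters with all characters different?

[i] len 1
[i, w] len 2
[i, w, s] len 3
[s] len 1
[s, x] len 2
[x, s] len 2
[x, s, i] len 3
[i] len 1
[i, x] len 2
[x] len 1
[x, i] len 2
[x, i, q] len 3
[q] len 1
[q, x] len 2
[q, x, w] len 3
[x, w, q] len 3
[w, q, x] len 3
Longest all-distinct length: 3.

3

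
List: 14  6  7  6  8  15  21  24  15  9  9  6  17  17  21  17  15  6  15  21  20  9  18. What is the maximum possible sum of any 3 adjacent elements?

60

(14, 6, 7) → sum 27
(6, 7, 6) → sum 19
(7, 6, 8) → sum 21
(6, 8, 15) → sum 29
(8, 15, 21) → sum 44
(15, 21, 24) → sum 60
(21, 24, 15) → sum 60
(24, 15, 9) → sum 48
(15, 9, 9) → sum 33
(9, 9, 6) → sum 24
(9, 6, 17) → sum 32
(6, 17, 17) → sum 40
(17, 17, 21) → sum 55
(17, 21, 17) → sum 55
(21, 17, 15) → sum 53
(17, 15, 6) → sum 38
(15, 6, 15) → sum 36
(6, 15, 21) → sum 42
(15, 21, 20) → sum 56
(21, 20, 9) → sum 50
(20, 9, 18) → sum 47
Maximum of these is 60.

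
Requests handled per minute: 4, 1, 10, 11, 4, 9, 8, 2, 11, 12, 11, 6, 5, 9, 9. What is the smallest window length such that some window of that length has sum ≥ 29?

3

add 4: running sum 4 < 29
add 1: running sum 5 < 29
add 10: running sum 15 < 29
add 11: running sum 26 < 29
add 4: shortest ending here [4, 1, 10, 11, 4] sum 30, len 5
add 9: shortest ending here [10, 11, 4, 9] sum 34, len 4
add 8: shortest ending here [11, 4, 9, 8] sum 32, len 4
add 2: shortest ending here [11, 4, 9, 8, 2] sum 34, len 5
add 11: shortest ending here [9, 8, 2, 11] sum 30, len 4
add 12: shortest ending here [8, 2, 11, 12] sum 33, len 4
add 11: shortest ending here [11, 12, 11] sum 34, len 3
add 6: shortest ending here [12, 11, 6] sum 29, len 3
add 5: shortest ending here [12, 11, 6, 5] sum 34, len 4
add 9: shortest ending here [11, 6, 5, 9] sum 31, len 4
add 9: shortest ending here [6, 5, 9, 9] sum 29, len 4
Shortest qualifying length: 3.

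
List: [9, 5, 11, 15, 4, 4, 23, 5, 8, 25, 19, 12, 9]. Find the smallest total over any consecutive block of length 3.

(9, 5, 11) → sum 25
(5, 11, 15) → sum 31
(11, 15, 4) → sum 30
(15, 4, 4) → sum 23
(4, 4, 23) → sum 31
(4, 23, 5) → sum 32
(23, 5, 8) → sum 36
(5, 8, 25) → sum 38
(8, 25, 19) → sum 52
(25, 19, 12) → sum 56
(19, 12, 9) → sum 40
Smallest of these is 23.

23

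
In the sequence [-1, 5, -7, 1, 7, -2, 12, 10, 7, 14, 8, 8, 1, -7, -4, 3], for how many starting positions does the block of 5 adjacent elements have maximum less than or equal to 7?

2

-1 5 -7 1 7 → max 7  ≤ 7 ✓
5 -7 1 7 -2 → max 7  ≤ 7 ✓
-7 1 7 -2 12 → max 12
1 7 -2 12 10 → max 12
7 -2 12 10 7 → max 12
-2 12 10 7 14 → max 14
12 10 7 14 8 → max 14
10 7 14 8 8 → max 14
7 14 8 8 1 → max 14
14 8 8 1 -7 → max 14
8 8 1 -7 -4 → max 8
8 1 -7 -4 3 → max 8
2 windows satisfy the condition.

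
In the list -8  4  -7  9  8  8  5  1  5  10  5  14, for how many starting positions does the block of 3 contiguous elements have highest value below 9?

4

-8 4 -7 → max 4  < 9 ✓
4 -7 9 → max 9
-7 9 8 → max 9
9 8 8 → max 9
8 8 5 → max 8  < 9 ✓
8 5 1 → max 8  < 9 ✓
5 1 5 → max 5  < 9 ✓
1 5 10 → max 10
5 10 5 → max 10
10 5 14 → max 14
4 windows satisfy the condition.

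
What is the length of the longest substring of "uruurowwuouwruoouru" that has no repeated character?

4

[u] len 1
[u, r] len 2
[r, u] len 2
[u] len 1
[u, r] len 2
[u, r, o] len 3
[u, r, o, w] len 4
[w] len 1
[w, u] len 2
[w, u, o] len 3
[o, u] len 2
[o, u, w] len 3
[o, u, w, r] len 4
[w, r, u] len 3
[w, r, u, o] len 4
[o] len 1
[o, u] len 2
[o, u, r] len 3
[r, u] len 2
Longest all-distinct length: 4.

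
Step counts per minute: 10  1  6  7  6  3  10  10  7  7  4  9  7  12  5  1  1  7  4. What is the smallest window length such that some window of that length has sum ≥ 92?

add 10: running sum 10 < 92
add 1: running sum 11 < 92
add 6: running sum 17 < 92
add 7: running sum 24 < 92
add 6: running sum 30 < 92
add 3: running sum 33 < 92
add 10: running sum 43 < 92
add 10: running sum 53 < 92
add 7: running sum 60 < 92
add 7: running sum 67 < 92
add 4: running sum 71 < 92
add 9: running sum 80 < 92
add 7: running sum 87 < 92
add 12: shortest ending here [10, 1, 6, 7, 6, 3, 10, 10, 7, 7, 4, 9, 7, 12] sum 99, len 14
add 5: shortest ending here [6, 7, 6, 3, 10, 10, 7, 7, 4, 9, 7, 12, 5] sum 93, len 13
add 1: shortest ending here [6, 7, 6, 3, 10, 10, 7, 7, 4, 9, 7, 12, 5, 1] sum 94, len 14
add 1: shortest ending here [6, 7, 6, 3, 10, 10, 7, 7, 4, 9, 7, 12, 5, 1, 1] sum 95, len 15
add 7: shortest ending here [7, 6, 3, 10, 10, 7, 7, 4, 9, 7, 12, 5, 1, 1, 7] sum 96, len 15
add 4: shortest ending here [6, 3, 10, 10, 7, 7, 4, 9, 7, 12, 5, 1, 1, 7, 4] sum 93, len 15
Shortest qualifying length: 13.

13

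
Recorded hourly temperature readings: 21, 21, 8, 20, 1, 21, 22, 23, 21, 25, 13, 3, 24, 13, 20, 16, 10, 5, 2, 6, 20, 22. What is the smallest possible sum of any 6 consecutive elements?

59

[21, 21, 8, 20, 1, 21] → sum 92
[21, 8, 20, 1, 21, 22] → sum 93
[8, 20, 1, 21, 22, 23] → sum 95
[20, 1, 21, 22, 23, 21] → sum 108
[1, 21, 22, 23, 21, 25] → sum 113
[21, 22, 23, 21, 25, 13] → sum 125
[22, 23, 21, 25, 13, 3] → sum 107
[23, 21, 25, 13, 3, 24] → sum 109
[21, 25, 13, 3, 24, 13] → sum 99
[25, 13, 3, 24, 13, 20] → sum 98
[13, 3, 24, 13, 20, 16] → sum 89
[3, 24, 13, 20, 16, 10] → sum 86
[24, 13, 20, 16, 10, 5] → sum 88
[13, 20, 16, 10, 5, 2] → sum 66
[20, 16, 10, 5, 2, 6] → sum 59
[16, 10, 5, 2, 6, 20] → sum 59
[10, 5, 2, 6, 20, 22] → sum 65
Smallest of these is 59.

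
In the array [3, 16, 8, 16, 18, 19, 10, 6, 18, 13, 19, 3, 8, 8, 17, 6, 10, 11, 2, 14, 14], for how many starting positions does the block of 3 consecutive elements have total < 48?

(3, 16, 8) → sum 27  < 48 ✓
(16, 8, 16) → sum 40  < 48 ✓
(8, 16, 18) → sum 42  < 48 ✓
(16, 18, 19) → sum 53
(18, 19, 10) → sum 47  < 48 ✓
(19, 10, 6) → sum 35  < 48 ✓
(10, 6, 18) → sum 34  < 48 ✓
(6, 18, 13) → sum 37  < 48 ✓
(18, 13, 19) → sum 50
(13, 19, 3) → sum 35  < 48 ✓
(19, 3, 8) → sum 30  < 48 ✓
(3, 8, 8) → sum 19  < 48 ✓
(8, 8, 17) → sum 33  < 48 ✓
(8, 17, 6) → sum 31  < 48 ✓
(17, 6, 10) → sum 33  < 48 ✓
(6, 10, 11) → sum 27  < 48 ✓
(10, 11, 2) → sum 23  < 48 ✓
(11, 2, 14) → sum 27  < 48 ✓
(2, 14, 14) → sum 30  < 48 ✓
17 windows satisfy the condition.

17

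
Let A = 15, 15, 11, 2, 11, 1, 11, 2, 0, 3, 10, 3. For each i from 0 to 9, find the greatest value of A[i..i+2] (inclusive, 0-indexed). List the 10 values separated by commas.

Sliding a size-3 window across the 12 values:
[15, 15, 11] → max 15
[15, 11, 2] → max 15
[11, 2, 11] → max 11
[2, 11, 1] → max 11
[11, 1, 11] → max 11
[1, 11, 2] → max 11
[11, 2, 0] → max 11
[2, 0, 3] → max 3
[0, 3, 10] → max 10
[3, 10, 3] → max 10

15, 15, 11, 11, 11, 11, 11, 3, 10, 10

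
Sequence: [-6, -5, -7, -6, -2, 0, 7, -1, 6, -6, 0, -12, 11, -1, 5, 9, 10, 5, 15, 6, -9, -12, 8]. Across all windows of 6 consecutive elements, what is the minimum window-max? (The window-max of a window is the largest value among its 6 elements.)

0

(-6, -5, -7, -6, -2, 0) → max 0
(-5, -7, -6, -2, 0, 7) → max 7
(-7, -6, -2, 0, 7, -1) → max 7
(-6, -2, 0, 7, -1, 6) → max 7
(-2, 0, 7, -1, 6, -6) → max 7
(0, 7, -1, 6, -6, 0) → max 7
(7, -1, 6, -6, 0, -12) → max 7
(-1, 6, -6, 0, -12, 11) → max 11
(6, -6, 0, -12, 11, -1) → max 11
(-6, 0, -12, 11, -1, 5) → max 11
(0, -12, 11, -1, 5, 9) → max 11
(-12, 11, -1, 5, 9, 10) → max 11
(11, -1, 5, 9, 10, 5) → max 11
(-1, 5, 9, 10, 5, 15) → max 15
(5, 9, 10, 5, 15, 6) → max 15
(9, 10, 5, 15, 6, -9) → max 15
(10, 5, 15, 6, -9, -12) → max 15
(5, 15, 6, -9, -12, 8) → max 15
Minimum of these is 0.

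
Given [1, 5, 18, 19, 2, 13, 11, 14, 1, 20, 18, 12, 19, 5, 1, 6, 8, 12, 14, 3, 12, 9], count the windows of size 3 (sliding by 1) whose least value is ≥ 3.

10

[1, 5, 18] → min 1
[5, 18, 19] → min 5  ≥ 3 ✓
[18, 19, 2] → min 2
[19, 2, 13] → min 2
[2, 13, 11] → min 2
[13, 11, 14] → min 11  ≥ 3 ✓
[11, 14, 1] → min 1
[14, 1, 20] → min 1
[1, 20, 18] → min 1
[20, 18, 12] → min 12  ≥ 3 ✓
[18, 12, 19] → min 12  ≥ 3 ✓
[12, 19, 5] → min 5  ≥ 3 ✓
[19, 5, 1] → min 1
[5, 1, 6] → min 1
[1, 6, 8] → min 1
[6, 8, 12] → min 6  ≥ 3 ✓
[8, 12, 14] → min 8  ≥ 3 ✓
[12, 14, 3] → min 3  ≥ 3 ✓
[14, 3, 12] → min 3  ≥ 3 ✓
[3, 12, 9] → min 3  ≥ 3 ✓
10 windows satisfy the condition.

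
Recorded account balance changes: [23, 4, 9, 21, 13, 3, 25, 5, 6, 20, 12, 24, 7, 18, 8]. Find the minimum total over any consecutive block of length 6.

(23, 4, 9, 21, 13, 3) → sum 73
(4, 9, 21, 13, 3, 25) → sum 75
(9, 21, 13, 3, 25, 5) → sum 76
(21, 13, 3, 25, 5, 6) → sum 73
(13, 3, 25, 5, 6, 20) → sum 72
(3, 25, 5, 6, 20, 12) → sum 71
(25, 5, 6, 20, 12, 24) → sum 92
(5, 6, 20, 12, 24, 7) → sum 74
(6, 20, 12, 24, 7, 18) → sum 87
(20, 12, 24, 7, 18, 8) → sum 89
Minimum of these is 71.

71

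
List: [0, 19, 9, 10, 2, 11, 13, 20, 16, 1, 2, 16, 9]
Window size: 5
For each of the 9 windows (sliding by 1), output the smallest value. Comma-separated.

0, 2, 2, 2, 2, 1, 1, 1, 1

0 19 9 10 2 → min 0
19 9 10 2 11 → min 2
9 10 2 11 13 → min 2
10 2 11 13 20 → min 2
2 11 13 20 16 → min 2
11 13 20 16 1 → min 1
13 20 16 1 2 → min 1
20 16 1 2 16 → min 1
16 1 2 16 9 → min 1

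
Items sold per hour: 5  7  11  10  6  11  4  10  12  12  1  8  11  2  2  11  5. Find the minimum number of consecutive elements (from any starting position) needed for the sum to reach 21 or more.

add 5: running sum 5 < 21
add 7: running sum 12 < 21
end 2: [5, 7, 11] sum 23, len 3
end 3: [11, 10] sum 21, len 2
end 4: [11, 10, 6] sum 27, len 3
end 5: [10, 6, 11] sum 27, len 3
end 6: [6, 11, 4] sum 21, len 3
end 7: [11, 4, 10] sum 25, len 3
end 8: [10, 12] sum 22, len 2
end 9: [12, 12] sum 24, len 2
end 10: [12, 12, 1] sum 25, len 3
end 11: [12, 1, 8] sum 21, len 3
end 12: [12, 1, 8, 11] sum 32, len 4
end 13: [8, 11, 2] sum 21, len 3
end 14: [8, 11, 2, 2] sum 23, len 4
end 15: [11, 2, 2, 11] sum 26, len 4
end 16: [11, 2, 2, 11, 5] sum 31, len 5
Shortest qualifying length: 2.

2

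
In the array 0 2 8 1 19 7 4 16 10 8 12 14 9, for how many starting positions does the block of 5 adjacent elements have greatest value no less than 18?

5

(0, 2, 8, 1, 19) → max 19  ≥ 18 ✓
(2, 8, 1, 19, 7) → max 19  ≥ 18 ✓
(8, 1, 19, 7, 4) → max 19  ≥ 18 ✓
(1, 19, 7, 4, 16) → max 19  ≥ 18 ✓
(19, 7, 4, 16, 10) → max 19  ≥ 18 ✓
(7, 4, 16, 10, 8) → max 16
(4, 16, 10, 8, 12) → max 16
(16, 10, 8, 12, 14) → max 16
(10, 8, 12, 14, 9) → max 14
5 windows satisfy the condition.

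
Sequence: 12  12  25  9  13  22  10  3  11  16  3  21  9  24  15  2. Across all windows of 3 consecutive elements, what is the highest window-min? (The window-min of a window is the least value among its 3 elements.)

12

(12, 12, 25) → min 12
(12, 25, 9) → min 9
(25, 9, 13) → min 9
(9, 13, 22) → min 9
(13, 22, 10) → min 10
(22, 10, 3) → min 3
(10, 3, 11) → min 3
(3, 11, 16) → min 3
(11, 16, 3) → min 3
(16, 3, 21) → min 3
(3, 21, 9) → min 3
(21, 9, 24) → min 9
(9, 24, 15) → min 9
(24, 15, 2) → min 2
Highest of these is 12.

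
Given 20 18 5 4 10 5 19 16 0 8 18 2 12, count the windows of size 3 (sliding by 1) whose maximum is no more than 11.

2

(20, 18, 5) → max 20
(18, 5, 4) → max 18
(5, 4, 10) → max 10  ≤ 11 ✓
(4, 10, 5) → max 10  ≤ 11 ✓
(10, 5, 19) → max 19
(5, 19, 16) → max 19
(19, 16, 0) → max 19
(16, 0, 8) → max 16
(0, 8, 18) → max 18
(8, 18, 2) → max 18
(18, 2, 12) → max 18
2 windows satisfy the condition.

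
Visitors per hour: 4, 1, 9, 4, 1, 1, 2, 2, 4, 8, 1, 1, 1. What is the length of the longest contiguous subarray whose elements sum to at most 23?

9

add 4: [4] sum 4, len 1
add 1: [4, 1] sum 5, len 2
add 9: [4, 1, 9] sum 14, len 3
add 4: [4, 1, 9, 4] sum 18, len 4
add 1: [4, 1, 9, 4, 1] sum 19, len 5
add 1: [4, 1, 9, 4, 1, 1] sum 20, len 6
add 2: [4, 1, 9, 4, 1, 1, 2] sum 22, len 7
add 2: [1, 9, 4, 1, 1, 2, 2] sum 20, len 7
add 4: [9, 4, 1, 1, 2, 2, 4] sum 23, len 7
add 8: [4, 1, 1, 2, 2, 4, 8] sum 22, len 7
add 1: [4, 1, 1, 2, 2, 4, 8, 1] sum 23, len 8
add 1: [1, 1, 2, 2, 4, 8, 1, 1] sum 20, len 8
add 1: [1, 1, 2, 2, 4, 8, 1, 1, 1] sum 21, len 9
Longest length seen: 9.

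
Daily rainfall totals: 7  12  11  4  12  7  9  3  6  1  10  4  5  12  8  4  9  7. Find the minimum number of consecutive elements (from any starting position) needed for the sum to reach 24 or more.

3

Extend right; whenever the sum reaches 24, record the length and shrink from the left:
add 7: running sum 7 < 24
add 12: running sum 19 < 24
add 11: shortest ending here [7, 12, 11] sum 30, len 3
add 4: shortest ending here [12, 11, 4] sum 27, len 3
add 12: shortest ending here [11, 4, 12] sum 27, len 3
add 7: shortest ending here [11, 4, 12, 7] sum 34, len 4
add 9: shortest ending here [12, 7, 9] sum 28, len 3
add 3: shortest ending here [12, 7, 9, 3] sum 31, len 4
add 6: shortest ending here [7, 9, 3, 6] sum 25, len 4
add 1: shortest ending here [7, 9, 3, 6, 1] sum 26, len 5
add 10: shortest ending here [9, 3, 6, 1, 10] sum 29, len 5
add 4: shortest ending here [3, 6, 1, 10, 4] sum 24, len 5
add 5: shortest ending here [6, 1, 10, 4, 5] sum 26, len 5
add 12: shortest ending here [10, 4, 5, 12] sum 31, len 4
add 8: shortest ending here [5, 12, 8] sum 25, len 3
add 4: shortest ending here [12, 8, 4] sum 24, len 3
add 9: shortest ending here [12, 8, 4, 9] sum 33, len 4
add 7: shortest ending here [8, 4, 9, 7] sum 28, len 4
Shortest qualifying length: 3.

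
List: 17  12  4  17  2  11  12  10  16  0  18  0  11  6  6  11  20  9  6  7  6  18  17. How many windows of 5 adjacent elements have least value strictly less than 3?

12

17 12 4 17 2 → min 2  < 3 ✓
12 4 17 2 11 → min 2  < 3 ✓
4 17 2 11 12 → min 2  < 3 ✓
17 2 11 12 10 → min 2  < 3 ✓
2 11 12 10 16 → min 2  < 3 ✓
11 12 10 16 0 → min 0  < 3 ✓
12 10 16 0 18 → min 0  < 3 ✓
10 16 0 18 0 → min 0  < 3 ✓
16 0 18 0 11 → min 0  < 3 ✓
0 18 0 11 6 → min 0  < 3 ✓
18 0 11 6 6 → min 0  < 3 ✓
0 11 6 6 11 → min 0  < 3 ✓
11 6 6 11 20 → min 6
6 6 11 20 9 → min 6
6 11 20 9 6 → min 6
11 20 9 6 7 → min 6
20 9 6 7 6 → min 6
9 6 7 6 18 → min 6
6 7 6 18 17 → min 6
12 windows satisfy the condition.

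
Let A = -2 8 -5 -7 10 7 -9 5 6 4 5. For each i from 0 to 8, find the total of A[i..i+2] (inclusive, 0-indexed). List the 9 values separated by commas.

-2 8 -5 → sum 1
8 -5 -7 → sum -4
-5 -7 10 → sum -2
-7 10 7 → sum 10
10 7 -9 → sum 8
7 -9 5 → sum 3
-9 5 6 → sum 2
5 6 4 → sum 15
6 4 5 → sum 15

1, -4, -2, 10, 8, 3, 2, 15, 15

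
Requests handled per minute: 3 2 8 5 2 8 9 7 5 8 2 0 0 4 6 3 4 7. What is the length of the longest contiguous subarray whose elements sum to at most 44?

10

Extend to the right; shrink from the left whenever the sum exceeds 44:
→ 3: sum 3, len 1
→ 2: sum 5, len 2
→ 8: sum 13, len 3
→ 5: sum 18, len 4
→ 2: sum 20, len 5
→ 8: sum 28, len 6
→ 9: sum 37, len 7
→ 7: sum 44, len 8
→ 5 (dropped 3, 2): sum 44, len 7
→ 8 (dropped 8): sum 44, len 7
→ 2 (dropped 5): sum 41, len 7
→ 0: sum 41, len 8
→ 0: sum 41, len 9
→ 4 (dropped 2): sum 43, len 9
→ 6 (dropped 8): sum 41, len 9
→ 3: sum 44, len 10
→ 4 (dropped 9): sum 39, len 10
→ 7 (dropped 7): sum 39, len 10
Longest length seen: 10.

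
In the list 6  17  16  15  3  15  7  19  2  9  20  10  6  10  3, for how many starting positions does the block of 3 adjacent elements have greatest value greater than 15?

(6, 17, 16) → max 17  > 15 ✓
(17, 16, 15) → max 17  > 15 ✓
(16, 15, 3) → max 16  > 15 ✓
(15, 3, 15) → max 15
(3, 15, 7) → max 15
(15, 7, 19) → max 19  > 15 ✓
(7, 19, 2) → max 19  > 15 ✓
(19, 2, 9) → max 19  > 15 ✓
(2, 9, 20) → max 20  > 15 ✓
(9, 20, 10) → max 20  > 15 ✓
(20, 10, 6) → max 20  > 15 ✓
(10, 6, 10) → max 10
(6, 10, 3) → max 10
9 windows satisfy the condition.

9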